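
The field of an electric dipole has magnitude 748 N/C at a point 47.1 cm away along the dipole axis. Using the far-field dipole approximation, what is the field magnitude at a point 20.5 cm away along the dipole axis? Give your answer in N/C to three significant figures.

E ≈ 9070 N/C

Dipole fields scale as 1/r³ in the far field; the geometry is the same at both points.
E₂ = E₁ · (r₁/r₂)³ = 748 · (47.1/20.5)³.
(r₁/r₂)³ = (2.298)³ = 12.13.
E₂ ≈ 9072 N/C.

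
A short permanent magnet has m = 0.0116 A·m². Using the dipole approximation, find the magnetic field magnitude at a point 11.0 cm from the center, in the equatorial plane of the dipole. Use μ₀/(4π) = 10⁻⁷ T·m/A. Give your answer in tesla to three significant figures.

In the equatorial plane B = (μ₀/4π)·m/r³ (half the axial value).
B = (10⁻⁷)·(0.0116) / (0.110)³ = 8.715×10⁻⁷ T.

B ≈ 8.72×10⁻⁷ T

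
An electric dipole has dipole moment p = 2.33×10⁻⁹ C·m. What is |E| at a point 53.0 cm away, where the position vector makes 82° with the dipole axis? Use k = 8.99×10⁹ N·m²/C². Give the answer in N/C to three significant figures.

At angle θ the dipole field magnitude is E = (kp/r³)·√(1 + 3cos²θ).
kp/r³ = (8.99×10⁹)(2.33×10⁻⁹) / (0.530)³ = 140.7 N/C.
√(1 + 3cos²82°) = √(1 + 3·0.0194) = √1.0581 ≈ 1.0286.
E ≈ 140.7 × 1.029 = 144.7 N/C.

E ≈ 145 N/C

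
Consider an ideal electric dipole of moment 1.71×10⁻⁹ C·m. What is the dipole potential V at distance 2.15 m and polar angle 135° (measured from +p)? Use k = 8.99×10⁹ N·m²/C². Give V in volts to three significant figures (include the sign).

The dipole potential is V = kp cosθ / r².
V = (8.99×10⁹)(1.71×10⁻⁹)·cos135° / (2.15)² = -2.352 V.

V ≈ -2.35 V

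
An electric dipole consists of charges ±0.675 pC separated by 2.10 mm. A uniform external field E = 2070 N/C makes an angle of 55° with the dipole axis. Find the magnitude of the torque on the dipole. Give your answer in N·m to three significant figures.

Dipole moment p = qd = (6.75×10⁻¹³ C)(0.00210 m) = 1.418×10⁻¹⁵ C·m.
Torque on an electric dipole: τ = pE sinθ.
τ = (1.418×10⁻¹⁵)(2070)·sin55° = 2.404×10⁻¹² N·m.

τ ≈ 2.40×10⁻¹² N·m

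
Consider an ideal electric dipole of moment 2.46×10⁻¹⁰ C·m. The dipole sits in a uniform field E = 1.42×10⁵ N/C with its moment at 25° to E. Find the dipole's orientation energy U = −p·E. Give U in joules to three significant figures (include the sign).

U ≈ -3.17×10⁻⁵ J

U = −p·E = −pE cosθ.
U = −(2.46×10⁻¹⁰)(1.42×10⁵)·cos25° = -3.166×10⁻⁵ J.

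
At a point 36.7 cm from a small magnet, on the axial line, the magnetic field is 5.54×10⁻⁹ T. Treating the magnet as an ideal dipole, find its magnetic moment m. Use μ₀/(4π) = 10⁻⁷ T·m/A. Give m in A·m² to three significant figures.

m ≈ 0.00137 A·m²

On axis B = (μ₀/4π)·2m/r³, so m = Br³·4π/(μ₀·2).
m = (5.54×10⁻⁹)·(0.367)³ / (2·10⁻⁷) = 0.001369 A·m².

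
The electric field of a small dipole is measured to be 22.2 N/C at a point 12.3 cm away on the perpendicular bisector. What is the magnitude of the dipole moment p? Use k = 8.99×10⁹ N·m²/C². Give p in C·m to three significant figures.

In the equatorial plane E = kp/r³, so p = Er³/(k).
p = (22.2)·(0.123)³ / (8.99×10⁹) = 4.595×10⁻¹² C·m.

p ≈ 4.60×10⁻¹² C·m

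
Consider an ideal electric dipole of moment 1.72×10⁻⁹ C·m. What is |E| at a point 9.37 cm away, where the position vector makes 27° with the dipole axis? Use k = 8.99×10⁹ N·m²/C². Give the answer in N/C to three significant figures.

E ≈ 3.46×10⁴ N/C

At angle θ the dipole field magnitude is E = (kp/r³)·√(1 + 3cos²θ).
kp/r³ = (8.99×10⁹)(1.72×10⁻⁹) / (0.0937)³ = 1.880×10⁴ N/C.
√(1 + 3cos²27°) = √(1 + 3·0.7939) = √3.3817 ≈ 1.8389.
E ≈ 1.880×10⁴ × 1.839 = 3.456×10⁴ N/C.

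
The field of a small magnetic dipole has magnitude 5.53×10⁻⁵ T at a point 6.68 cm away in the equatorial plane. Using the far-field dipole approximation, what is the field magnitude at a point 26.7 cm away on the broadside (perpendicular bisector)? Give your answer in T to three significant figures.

Dipole fields scale as 1/r³ in the far field; the geometry is the same at both points.
B₂ = B₁ · (r₁/r₂)³ = 5.53×10⁻⁵ · (6.68/26.7)³.
(r₁/r₂)³ = (0.2502)³ = 0.01566.
B₂ ≈ 8.660×10⁻⁷ T.

B ≈ 8.66×10⁻⁷ T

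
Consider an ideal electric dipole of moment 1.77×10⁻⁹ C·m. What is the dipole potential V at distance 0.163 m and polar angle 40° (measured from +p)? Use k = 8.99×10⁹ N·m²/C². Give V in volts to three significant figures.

The dipole potential is V = kp cosθ / r².
V = (8.99×10⁹)(1.77×10⁻⁹)·cos40° / (0.163)² = 458.8 V.

V ≈ 459 V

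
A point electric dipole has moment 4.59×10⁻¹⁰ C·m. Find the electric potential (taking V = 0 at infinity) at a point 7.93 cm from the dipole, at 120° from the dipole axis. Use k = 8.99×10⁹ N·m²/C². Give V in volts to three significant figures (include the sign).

V ≈ -328 V

The dipole potential is V = kp cosθ / r².
V = (8.99×10⁹)(4.59×10⁻¹⁰)·cos120° / (0.0793)² = -328.1 V.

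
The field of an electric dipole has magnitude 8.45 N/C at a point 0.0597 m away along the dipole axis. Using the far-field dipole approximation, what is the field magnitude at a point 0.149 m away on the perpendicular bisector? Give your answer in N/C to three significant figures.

E ≈ 0.272 N/C

Dipole fields scale as 1/r³ in the far field.
The axial field is twice the equatorial field at the same r, so the geometry factor is 1/2.
E₂ = E₁ · (1/2) · (r₁/r₂)³ = 8.45 · 0.5 · (0.0597/0.149)³.
(r₁/r₂)³ = (0.4007)³ = 0.06432.
E₂ ≈ 0.2718 N/C.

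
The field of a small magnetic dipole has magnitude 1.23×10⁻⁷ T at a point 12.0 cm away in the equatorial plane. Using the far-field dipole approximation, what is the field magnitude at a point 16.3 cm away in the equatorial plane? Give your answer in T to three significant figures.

B ≈ 4.91×10⁻⁸ T

Dipole fields scale as 1/r³ in the far field; the geometry is the same at both points.
B₂ = B₁ · (r₁/r₂)³ = 1.23×10⁻⁷ · (12.0/16.3)³.
(r₁/r₂)³ = (0.7362)³ = 0.399.
B₂ ≈ 4.908×10⁻⁸ T.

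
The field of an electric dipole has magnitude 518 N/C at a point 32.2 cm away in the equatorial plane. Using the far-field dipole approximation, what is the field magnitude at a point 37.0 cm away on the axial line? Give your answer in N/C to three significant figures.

Dipole fields scale as 1/r³ in the far field.
The axial field is twice the equatorial field at the same r, so the geometry factor is 2/1.
E₂ = E₁ · (2/1) · (r₁/r₂)³ = 518 · 2 · (32.2/37.0)³.
(r₁/r₂)³ = (0.8703)³ = 0.6591.
E₂ ≈ 682.8 N/C.

E ≈ 683 N/C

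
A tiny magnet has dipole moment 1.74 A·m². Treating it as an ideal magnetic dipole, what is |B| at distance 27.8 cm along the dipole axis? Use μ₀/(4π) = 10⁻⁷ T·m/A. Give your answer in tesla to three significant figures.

B ≈ 1.62×10⁻⁵ T

On axis B = (μ₀/4π)·2m/r³.
B = 2·(10⁻⁷)·(1.74) / (0.278)³ = 1.620×10⁻⁵ T.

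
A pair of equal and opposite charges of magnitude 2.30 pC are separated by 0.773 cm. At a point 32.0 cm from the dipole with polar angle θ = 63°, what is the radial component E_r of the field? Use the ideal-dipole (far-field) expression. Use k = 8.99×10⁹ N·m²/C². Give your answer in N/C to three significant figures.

Dipole moment p = qd = (2.30×10⁻¹² C)(0.00773 m) = 1.778×10⁻¹⁴ C·m.
For a dipole, E_r = (2kp cosθ)/r³.
kp/r³ = (8.99×10⁹)(1.778×10⁻¹⁴)/(0.320)³ = 0.004878 N/C.
E_r = 2·0.004878·cos63° = 0.004429 N/C.

E_r ≈ 0.00443 N/C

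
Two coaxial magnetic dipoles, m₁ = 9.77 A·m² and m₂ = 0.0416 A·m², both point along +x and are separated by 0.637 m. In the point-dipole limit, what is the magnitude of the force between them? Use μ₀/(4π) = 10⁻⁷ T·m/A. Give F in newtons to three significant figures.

On-axis B of dipole 1: B = (μ₀/4π)·2m₁/r³. Force on dipole 2: F = m₂·dB/dr.
dB/dr = −(μ₀/4π)·6m₁/r⁴, so |F| = (μ₀/4π)·6m₁m₂/r⁴.
F = 6(10⁻⁷)(9.77)(0.0416)/(0.637)⁴ = 1.481×10⁻⁶ N.

F ≈ 1.48×10⁻⁶ N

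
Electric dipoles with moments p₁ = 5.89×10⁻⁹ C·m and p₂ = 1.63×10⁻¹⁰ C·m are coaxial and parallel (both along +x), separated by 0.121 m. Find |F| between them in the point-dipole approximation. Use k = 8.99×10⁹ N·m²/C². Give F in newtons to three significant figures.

On-axis field of dipole 1 at distance r: E = 2kp₁/r³. Force on dipole 2 is F = p₂·dE/dr (gradient along axis).
dE/dr = −6kp₁/r⁴, so |F| = 6kp₁p₂/r⁴ (attractive for aligned moments).
F = 6(8.99×10⁹)(5.89×10⁻⁹)(1.63×10⁻¹⁰)/(0.121)⁴ = 2.416×10⁻⁴ N.

F ≈ 2.42×10⁻⁴ N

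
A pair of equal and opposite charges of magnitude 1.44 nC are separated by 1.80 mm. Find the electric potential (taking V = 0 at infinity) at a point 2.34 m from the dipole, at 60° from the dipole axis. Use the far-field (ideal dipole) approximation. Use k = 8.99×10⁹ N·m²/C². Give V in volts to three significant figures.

V ≈ 0.00213 V

Dipole moment p = qd = (1.44×10⁻⁹ C)(0.00180 m) = 2.592×10⁻¹² C·m.
The dipole potential is V = kp cosθ / r².
V = (8.99×10⁹)(2.592×10⁻¹²)·cos60° / (2.34)² = 0.002128 V.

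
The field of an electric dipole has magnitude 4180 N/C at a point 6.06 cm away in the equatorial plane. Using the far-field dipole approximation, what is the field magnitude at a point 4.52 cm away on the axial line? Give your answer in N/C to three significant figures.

Dipole fields scale as 1/r³ in the far field.
The axial field is twice the equatorial field at the same r, so the geometry factor is 2/1.
E₂ = E₁ · (2/1) · (r₁/r₂)³ = 4180 · 2 · (6.06/4.52)³.
(r₁/r₂)³ = (1.341)³ = 2.41.
E₂ ≈ 2.015×10⁴ N/C.

E ≈ 2.01×10⁴ N/C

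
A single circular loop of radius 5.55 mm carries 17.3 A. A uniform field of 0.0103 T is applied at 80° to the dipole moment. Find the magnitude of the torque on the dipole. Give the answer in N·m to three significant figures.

Magnetic moment m = IA = Iπa² = (17.3)·π·(0.00555)² = 0.001674 A·m².
Torque on a magnetic dipole: τ = mB sinθ.
τ = (0.001674)(0.0103)·sin80° = 1.698×10⁻⁵ N·m.

τ ≈ 1.70×10⁻⁵ N·m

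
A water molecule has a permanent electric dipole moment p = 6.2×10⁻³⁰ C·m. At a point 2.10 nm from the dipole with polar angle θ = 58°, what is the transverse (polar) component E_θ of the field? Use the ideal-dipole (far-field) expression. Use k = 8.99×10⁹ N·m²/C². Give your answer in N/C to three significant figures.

E_θ ≈ 5.10×10⁶ N/C

For a dipole, E_θ = (kp sinθ)/r³.
kp/r³ = (8.99×10⁹)(6.20×10⁻³⁰)/(2.10×10⁻⁹)³ = 6.019×10⁶ N/C.
E_θ = 6.019×10⁶·sin58° = 5.104×10⁶ N/C.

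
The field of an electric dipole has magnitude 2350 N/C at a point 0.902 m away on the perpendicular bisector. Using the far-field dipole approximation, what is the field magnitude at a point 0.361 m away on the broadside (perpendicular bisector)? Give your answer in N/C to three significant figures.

E ≈ 3.67×10⁴ N/C

Dipole fields scale as 1/r³ in the far field; the geometry is the same at both points.
E₂ = E₁ · (r₁/r₂)³ = 2350 · (0.902/0.361)³.
(r₁/r₂)³ = (2.499)³ = 15.6.
E₂ ≈ 3.666×10⁴ N/C.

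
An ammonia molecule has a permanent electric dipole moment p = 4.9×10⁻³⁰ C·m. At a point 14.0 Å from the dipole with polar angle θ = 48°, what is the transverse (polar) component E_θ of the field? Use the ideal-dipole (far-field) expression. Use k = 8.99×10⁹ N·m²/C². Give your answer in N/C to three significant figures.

For a dipole, E_θ = (kp sinθ)/r³.
kp/r³ = (8.99×10⁹)(4.90×10⁻³⁰)/(1.40×10⁻⁹)³ = 1.605×10⁷ N/C.
E_θ = 1.605×10⁷·sin48° = 1.193×10⁷ N/C.

E_θ ≈ 1.19×10⁷ N/C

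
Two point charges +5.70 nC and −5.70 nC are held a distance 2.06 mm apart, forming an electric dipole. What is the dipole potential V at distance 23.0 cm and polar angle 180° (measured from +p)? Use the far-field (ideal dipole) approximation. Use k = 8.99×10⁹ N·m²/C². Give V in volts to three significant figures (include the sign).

V ≈ -2.00 V

Dipole moment p = qd = (5.70×10⁻⁹ C)(0.00206 m) = 1.174×10⁻¹¹ C·m.
The dipole potential is V = kp cosθ / r².
V = (8.99×10⁹)(1.174×10⁻¹¹)·cos180° / (0.230)² = -1.995 V.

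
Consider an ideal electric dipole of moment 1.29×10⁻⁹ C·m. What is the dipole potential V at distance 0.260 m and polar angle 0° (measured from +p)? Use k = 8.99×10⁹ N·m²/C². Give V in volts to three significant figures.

V ≈ 172 V

The dipole potential is V = kp cosθ / r².
V = (8.99×10⁹)(1.29×10⁻⁹)·cos0° / (0.260)² = 171.6 V.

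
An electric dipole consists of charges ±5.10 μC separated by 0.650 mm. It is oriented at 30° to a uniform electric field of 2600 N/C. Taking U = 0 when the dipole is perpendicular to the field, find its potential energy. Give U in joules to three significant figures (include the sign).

Dipole moment p = qd = (5.10×10⁻⁶ C)(6.50×10⁻⁴ m) = 3.315×10⁻⁹ C·m.
U = −p·E = −pE cosθ.
U = −(3.315×10⁻⁹)(2600)·cos30° = -7.464×10⁻⁶ J.

U ≈ -7.46×10⁻⁶ J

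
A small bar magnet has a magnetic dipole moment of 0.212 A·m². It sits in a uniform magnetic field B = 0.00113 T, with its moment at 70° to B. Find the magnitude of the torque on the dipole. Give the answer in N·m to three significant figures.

Torque on a magnetic dipole: τ = mB sinθ.
τ = (0.212)(0.00113)·sin70° = 2.251×10⁻⁴ N·m.

τ ≈ 2.25×10⁻⁴ N·m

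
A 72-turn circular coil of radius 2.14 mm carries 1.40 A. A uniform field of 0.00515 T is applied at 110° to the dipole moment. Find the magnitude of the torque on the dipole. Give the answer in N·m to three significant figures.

m = NIA = NIπa² = 72·(1.40)·π·(0.00214)² = 0.00145 A·m².
Torque on a magnetic dipole: τ = mB sinθ.
τ = (0.00145)(0.00515)·sin110° = 7.017×10⁻⁶ N·m.

τ ≈ 7.02×10⁻⁶ N·m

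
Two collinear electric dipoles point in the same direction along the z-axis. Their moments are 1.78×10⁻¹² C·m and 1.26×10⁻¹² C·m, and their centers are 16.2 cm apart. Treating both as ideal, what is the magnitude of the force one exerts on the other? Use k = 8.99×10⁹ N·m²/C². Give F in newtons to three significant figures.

F ≈ 1.76×10⁻¹⁰ N

On-axis field of dipole 1 at distance r: E = 2kp₁/r³. Force on dipole 2 is F = p₂·dE/dr (gradient along axis).
dE/dr = −6kp₁/r⁴, so |F| = 6kp₁p₂/r⁴ (attractive for aligned moments).
F = 6(8.99×10⁹)(1.78×10⁻¹²)(1.26×10⁻¹²)/(0.162)⁴ = 1.756×10⁻¹⁰ N.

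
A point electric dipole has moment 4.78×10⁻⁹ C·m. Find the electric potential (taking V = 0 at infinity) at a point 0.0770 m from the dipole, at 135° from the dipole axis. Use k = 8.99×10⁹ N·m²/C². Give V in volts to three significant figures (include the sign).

The dipole potential is V = kp cosθ / r².
V = (8.99×10⁹)(4.78×10⁻⁹)·cos135° / (0.0770)² = -5125 V.

V ≈ -5120 V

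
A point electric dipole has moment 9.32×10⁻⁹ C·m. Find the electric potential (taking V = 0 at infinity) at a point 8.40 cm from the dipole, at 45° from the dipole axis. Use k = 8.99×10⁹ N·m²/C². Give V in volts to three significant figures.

The dipole potential is V = kp cosθ / r².
V = (8.99×10⁹)(9.32×10⁻⁹)·cos45° / (0.0840)² = 8397 V.

V ≈ 8400 V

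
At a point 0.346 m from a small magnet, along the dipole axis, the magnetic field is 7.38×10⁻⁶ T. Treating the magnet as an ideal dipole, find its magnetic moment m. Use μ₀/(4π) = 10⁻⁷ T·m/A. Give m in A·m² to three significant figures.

On axis B = (μ₀/4π)·2m/r³, so m = Br³·4π/(μ₀·2).
m = (7.38×10⁻⁶)·(0.346)³ / (2·10⁻⁷) = 1.528 A·m².

m ≈ 1.53 A·m²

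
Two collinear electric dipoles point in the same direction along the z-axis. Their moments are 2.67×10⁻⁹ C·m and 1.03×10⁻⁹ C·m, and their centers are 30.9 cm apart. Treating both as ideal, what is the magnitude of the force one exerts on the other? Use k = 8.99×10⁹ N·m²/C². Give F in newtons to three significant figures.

On-axis field of dipole 1 at distance r: E = 2kp₁/r³. Force on dipole 2 is F = p₂·dE/dr (gradient along axis).
dE/dr = −6kp₁/r⁴, so |F| = 6kp₁p₂/r⁴ (attractive for aligned moments).
F = 6(8.99×10⁹)(2.67×10⁻⁹)(1.03×10⁻⁹)/(0.309)⁴ = 1.627×10⁻⁵ N.

F ≈ 1.63×10⁻⁵ N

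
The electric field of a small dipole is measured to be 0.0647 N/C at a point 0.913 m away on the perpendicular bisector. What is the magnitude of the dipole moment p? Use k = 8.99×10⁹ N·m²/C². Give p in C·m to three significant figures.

In the equatorial plane E = kp/r³, so p = Er³/(k).
p = (0.0647)·(0.913)³ / (8.99×10⁹) = 5.477×10⁻¹² C·m.

p ≈ 5.48×10⁻¹² C·m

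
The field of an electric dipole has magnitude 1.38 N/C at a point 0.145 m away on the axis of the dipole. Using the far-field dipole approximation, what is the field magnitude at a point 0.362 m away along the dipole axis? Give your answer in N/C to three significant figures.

E ≈ 0.0887 N/C

Dipole fields scale as 1/r³ in the far field; the geometry is the same at both points.
E₂ = E₁ · (r₁/r₂)³ = 1.38 · (0.145/0.362)³.
(r₁/r₂)³ = (0.4006)³ = 0.06427.
E₂ ≈ 0.08869 N/C.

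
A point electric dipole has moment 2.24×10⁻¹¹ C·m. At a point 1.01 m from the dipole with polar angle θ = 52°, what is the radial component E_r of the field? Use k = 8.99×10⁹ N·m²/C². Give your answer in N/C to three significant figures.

E_r ≈ 0.241 N/C

For a dipole, E_r = (2kp cosθ)/r³.
kp/r³ = (8.99×10⁹)(2.24×10⁻¹¹)/(1.01)³ = 0.1955 N/C.
E_r = 2·0.1955·cos52° = 0.2407 N/C.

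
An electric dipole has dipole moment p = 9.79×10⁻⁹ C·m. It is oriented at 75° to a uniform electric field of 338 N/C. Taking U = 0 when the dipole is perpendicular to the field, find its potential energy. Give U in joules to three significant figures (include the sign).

U = −p·E = −pE cosθ.
U = −(9.79×10⁻⁹)(338)·cos75° = -8.564×10⁻⁷ J.

U ≈ -8.56×10⁻⁷ J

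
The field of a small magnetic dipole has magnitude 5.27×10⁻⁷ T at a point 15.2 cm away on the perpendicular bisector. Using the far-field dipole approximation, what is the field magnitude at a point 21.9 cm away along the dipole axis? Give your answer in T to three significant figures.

B ≈ 3.52×10⁻⁷ T

Dipole fields scale as 1/r³ in the far field.
The axial field is twice the equatorial field at the same r, so the geometry factor is 2/1.
B₂ = B₁ · (2/1) · (r₁/r₂)³ = 5.27×10⁻⁷ · 2 · (15.2/21.9)³.
(r₁/r₂)³ = (0.6941)³ = 0.3343.
B₂ ≈ 3.524×10⁻⁷ T.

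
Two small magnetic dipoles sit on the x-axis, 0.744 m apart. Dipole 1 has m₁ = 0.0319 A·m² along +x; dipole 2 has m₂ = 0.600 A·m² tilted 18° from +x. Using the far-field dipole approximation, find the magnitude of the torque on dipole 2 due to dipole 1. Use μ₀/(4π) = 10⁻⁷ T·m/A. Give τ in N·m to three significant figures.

τ ≈ 2.87×10⁻⁹ N·m

Dipole B is on the axis of dipole A, so B₁ there is axial: B₁ = (μ₀/4π)·2m₁/r³ along +x.
B₁ = 2(10⁻⁷)(0.0319)/(0.744)³ = 1.549×10⁻⁸ T.
τ = m₂ B₁ sinθ.
τ = (0.600)(1.549×10⁻⁸)·sin18° = 2.872×10⁻⁹ N·m.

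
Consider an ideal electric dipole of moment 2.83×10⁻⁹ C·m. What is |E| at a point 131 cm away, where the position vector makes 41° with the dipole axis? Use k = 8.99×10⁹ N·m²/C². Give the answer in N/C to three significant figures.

At angle θ the dipole field magnitude is E = (kp/r³)·√(1 + 3cos²θ).
kp/r³ = (8.99×10⁹)(2.83×10⁻⁹) / (1.31)³ = 11.32 N/C.
√(1 + 3cos²41°) = √(1 + 3·0.5696) = √2.7088 ≈ 1.6458.
E ≈ 11.32 × 1.646 = 18.63 N/C.

E ≈ 18.6 N/C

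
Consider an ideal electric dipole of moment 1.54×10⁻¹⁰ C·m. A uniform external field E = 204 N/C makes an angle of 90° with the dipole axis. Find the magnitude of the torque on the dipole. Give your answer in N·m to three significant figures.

Torque on an electric dipole: τ = pE sinθ.
τ = (1.54×10⁻¹⁰)(204)·sin90° = 3.142×10⁻⁸ N·m.

τ ≈ 3.14×10⁻⁸ N·m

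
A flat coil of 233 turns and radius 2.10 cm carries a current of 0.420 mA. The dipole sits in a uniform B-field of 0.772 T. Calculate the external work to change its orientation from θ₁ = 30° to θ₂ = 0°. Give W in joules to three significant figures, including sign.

m = NIA = NIπa² = 233·(4.20×10⁻⁴)·π·(0.0210)² = 1.356×10⁻⁴ A·m².
W_ext = ΔU = −mB cosθ₂ + mB cosθ₁ = mB(cosθ₁ − cosθ₂).
W = (1.356×10⁻⁴)(0.772)·(cos30° − cos0°) = (1.047×10⁻⁴)·(-0.1340) = -1.402×10⁻⁵ J.

W ≈ -1.40×10⁻⁵ J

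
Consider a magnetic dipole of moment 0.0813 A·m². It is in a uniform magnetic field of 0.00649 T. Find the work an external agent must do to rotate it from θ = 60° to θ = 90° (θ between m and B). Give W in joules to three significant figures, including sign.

W_ext = ΔU = −mB cosθ₂ + mB cosθ₁ = mB(cosθ₁ − cosθ₂).
W = (0.0813)(0.00649)·(cos60° − cos90°) = (5.276×10⁻⁴)·(+0.5000) = 2.638×10⁻⁴ J.

W ≈ 2.64×10⁻⁴ J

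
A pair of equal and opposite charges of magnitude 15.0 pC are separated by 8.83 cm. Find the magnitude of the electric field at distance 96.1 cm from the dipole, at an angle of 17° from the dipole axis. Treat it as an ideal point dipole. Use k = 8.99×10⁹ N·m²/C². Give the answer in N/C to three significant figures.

E ≈ 0.0260 N/C

Dipole moment p = qd = (1.50×10⁻¹¹ C)(0.0883 m) = 1.325×10⁻¹² C·m.
At angle θ the dipole field magnitude is E = (kp/r³)·√(1 + 3cos²θ).
kp/r³ = (8.99×10⁹)(1.325×10⁻¹²) / (0.961)³ = 0.01342 N/C.
√(1 + 3cos²17°) = √(1 + 3·0.9145) = √3.7436 ≈ 1.9348.
E ≈ 0.01342 × 1.935 = 0.02597 N/C.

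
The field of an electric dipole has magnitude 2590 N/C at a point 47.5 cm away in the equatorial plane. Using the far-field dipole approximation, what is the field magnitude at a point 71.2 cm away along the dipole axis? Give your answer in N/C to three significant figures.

E ≈ 1540 N/C

Dipole fields scale as 1/r³ in the far field.
The axial field is twice the equatorial field at the same r, so the geometry factor is 2/1.
E₂ = E₁ · (2/1) · (r₁/r₂)³ = 2590 · 2 · (47.5/71.2)³.
(r₁/r₂)³ = (0.6671)³ = 0.2969.
E₂ ≈ 1538 N/C.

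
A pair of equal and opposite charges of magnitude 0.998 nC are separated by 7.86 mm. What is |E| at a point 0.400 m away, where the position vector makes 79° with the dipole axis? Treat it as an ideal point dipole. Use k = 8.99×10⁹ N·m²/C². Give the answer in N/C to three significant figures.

E ≈ 1.16 N/C

Dipole moment p = qd = (9.98×10⁻¹⁰ C)(0.00786 m) = 7.844×10⁻¹² C·m.
At angle θ the dipole field magnitude is E = (kp/r³)·√(1 + 3cos²θ).
kp/r³ = (8.99×10⁹)(7.844×10⁻¹²) / (0.400)³ = 1.102 N/C.
√(1 + 3cos²79°) = √(1 + 3·0.0364) = √1.1092 ≈ 1.0532.
E ≈ 1.102 × 1.053 = 1.160 N/C.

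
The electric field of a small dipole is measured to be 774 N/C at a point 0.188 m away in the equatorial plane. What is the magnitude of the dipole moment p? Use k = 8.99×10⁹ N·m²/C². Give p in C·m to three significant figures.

p ≈ 5.72×10⁻¹⁰ C·m

In the equatorial plane E = kp/r³, so p = Er³/(k).
p = (774)·(0.188)³ / (8.99×10⁹) = 5.721×10⁻¹⁰ C·m.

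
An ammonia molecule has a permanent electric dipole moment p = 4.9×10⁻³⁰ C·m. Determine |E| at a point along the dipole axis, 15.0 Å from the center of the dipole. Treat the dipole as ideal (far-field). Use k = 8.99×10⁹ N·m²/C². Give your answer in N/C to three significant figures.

On the dipole axis E = 2kp/r³.
E = 2·(8.99×10⁹)(4.90×10⁻³⁰) / (1.50×10⁻⁹)³ = 2.610×10⁷ N/C.

E ≈ 2.61×10⁷ N/C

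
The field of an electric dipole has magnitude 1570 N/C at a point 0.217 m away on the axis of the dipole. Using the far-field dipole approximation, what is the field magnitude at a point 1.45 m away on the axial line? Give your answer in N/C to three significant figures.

Dipole fields scale as 1/r³ in the far field; the geometry is the same at both points.
E₂ = E₁ · (r₁/r₂)³ = 1570 · (0.217/1.45)³.
(r₁/r₂)³ = (0.1497)³ = 0.003352.
E₂ ≈ 5.262 N/C.

E ≈ 5.26 N/C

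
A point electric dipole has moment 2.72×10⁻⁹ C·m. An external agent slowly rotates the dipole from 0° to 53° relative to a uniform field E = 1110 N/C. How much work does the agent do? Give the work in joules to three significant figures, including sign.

W ≈ 1.20×10⁻⁶ J

W_ext = ΔU = U(θ₂) − U(θ₁) = −pE cosθ₂ − (−pE cosθ₁) = pE(cosθ₁ − cosθ₂).
W = (2.72×10⁻⁹)(1110)·(cos0° − cos53°) = (3.019×10⁻⁶)·(+0.3982) = 1.202×10⁻⁶ J.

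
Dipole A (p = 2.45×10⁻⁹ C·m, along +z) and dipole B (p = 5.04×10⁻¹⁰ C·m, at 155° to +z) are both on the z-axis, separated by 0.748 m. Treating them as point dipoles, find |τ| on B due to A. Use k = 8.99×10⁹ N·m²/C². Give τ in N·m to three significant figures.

τ ≈ 2.24×10⁻⁸ N·m

The second dipole sits on the axis of the first, so the field there is axial: E₁ = 2kp₁/r³ along +z.
E₁ = 2(8.99×10⁹)(2.45×10⁻⁹)/(0.748)³ = 105.3 N/C.
Torque on the second dipole: τ = p₂ E₁ sinθ.
τ = (5.04×10⁻¹⁰)(105.3)·sin155° = 2.242×10⁻⁸ N·m.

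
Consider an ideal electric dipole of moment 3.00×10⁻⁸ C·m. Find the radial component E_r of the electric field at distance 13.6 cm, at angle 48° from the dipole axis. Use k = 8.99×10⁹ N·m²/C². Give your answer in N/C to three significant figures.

E_r ≈ 1.43×10⁵ N/C

For a dipole, E_r = (2kp cosθ)/r³.
kp/r³ = (8.99×10⁹)(3.00×10⁻⁸)/(0.136)³ = 1.072×10⁵ N/C.
E_r = 2·1.072×10⁵·cos48° = 1.435×10⁵ N/C.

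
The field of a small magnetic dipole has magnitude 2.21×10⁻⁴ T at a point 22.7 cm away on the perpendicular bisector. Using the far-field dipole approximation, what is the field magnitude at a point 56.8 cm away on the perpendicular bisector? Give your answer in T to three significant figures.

B ≈ 1.41×10⁻⁵ T

Dipole fields scale as 1/r³ in the far field; the geometry is the same at both points.
B₂ = B₁ · (r₁/r₂)³ = 2.21×10⁻⁴ · (22.7/56.8)³.
(r₁/r₂)³ = (0.3996)³ = 0.06383.
B₂ ≈ 1.411×10⁻⁵ T.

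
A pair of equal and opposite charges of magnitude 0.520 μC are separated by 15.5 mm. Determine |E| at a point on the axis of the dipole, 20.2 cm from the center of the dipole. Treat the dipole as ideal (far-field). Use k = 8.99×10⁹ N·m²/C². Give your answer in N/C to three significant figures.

E ≈ 1.76×10⁴ N/C

Dipole moment p = qd = (5.20×10⁻⁷ C)(0.0155 m) = 8.06×10⁻⁹ C·m.
On the dipole axis E = 2kp/r³.
E = 2·(8.99×10⁹)(8.06×10⁻⁹) / (0.202)³ = 1.758×10⁴ N/C.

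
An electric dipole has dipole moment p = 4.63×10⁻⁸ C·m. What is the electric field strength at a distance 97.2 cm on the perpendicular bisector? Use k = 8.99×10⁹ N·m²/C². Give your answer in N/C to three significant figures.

E ≈ 453 N/C

On the perpendicular bisector E = kp/r³ (half the axial value at the same distance).
E = (8.99×10⁹)(4.63×10⁻⁸) / (0.972)³ = 453.3 N/C.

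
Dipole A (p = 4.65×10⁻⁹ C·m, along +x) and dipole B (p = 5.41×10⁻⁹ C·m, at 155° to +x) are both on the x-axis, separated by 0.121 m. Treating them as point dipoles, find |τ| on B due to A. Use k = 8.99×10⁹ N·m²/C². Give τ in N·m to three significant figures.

τ ≈ 1.08×10⁻⁴ N·m

The second dipole sits on the axis of the first, so the field there is axial: E₁ = 2kp₁/r³ along +x.
E₁ = 2(8.99×10⁹)(4.65×10⁻⁹)/(0.121)³ = 4.719×10⁴ N/C.
Torque on the second dipole: τ = p₂ E₁ sinθ.
τ = (5.41×10⁻⁹)(4.719×10⁴)·sin155° = 1.079×10⁻⁴ N·m.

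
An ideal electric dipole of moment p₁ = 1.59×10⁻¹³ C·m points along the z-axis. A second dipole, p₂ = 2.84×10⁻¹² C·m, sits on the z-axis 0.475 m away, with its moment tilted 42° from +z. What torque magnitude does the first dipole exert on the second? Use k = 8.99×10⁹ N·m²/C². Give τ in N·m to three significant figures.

The second dipole sits on the axis of the first, so the field there is axial: E₁ = 2kp₁/r³ along +z.
E₁ = 2(8.99×10⁹)(1.59×10⁻¹³)/(0.475)³ = 0.02668 N/C.
Torque on the second dipole: τ = p₂ E₁ sinθ.
τ = (2.84×10⁻¹²)(0.02668)·sin42° = 5.069×10⁻¹⁴ N·m.

τ ≈ 5.07×10⁻¹⁴ N·m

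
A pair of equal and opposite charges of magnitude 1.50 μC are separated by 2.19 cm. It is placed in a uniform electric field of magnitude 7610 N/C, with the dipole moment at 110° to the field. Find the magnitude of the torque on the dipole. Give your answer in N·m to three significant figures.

τ ≈ 2.35×10⁻⁴ N·m

Dipole moment p = qd = (1.50×10⁻⁶ C)(0.0219 m) = 3.285×10⁻⁸ C·m.
Torque on an electric dipole: τ = pE sinθ.
τ = (3.285×10⁻⁸)(7610)·sin110° = 2.349×10⁻⁴ N·m.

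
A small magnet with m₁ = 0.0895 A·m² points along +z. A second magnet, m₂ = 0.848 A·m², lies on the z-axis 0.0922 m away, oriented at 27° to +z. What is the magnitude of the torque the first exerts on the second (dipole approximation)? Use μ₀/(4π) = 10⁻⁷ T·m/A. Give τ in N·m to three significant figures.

Dipole B is on the axis of dipole A, so B₁ there is axial: B₁ = (μ₀/4π)·2m₁/r³ along +z.
B₁ = 2(10⁻⁷)(0.0895)/(0.0922)³ = 2.284×10⁻⁵ T.
τ = m₂ B₁ sinθ.
τ = (0.848)(2.284×10⁻⁵)·sin27° = 8.792×10⁻⁶ N·m.

τ ≈ 8.79×10⁻⁶ N·m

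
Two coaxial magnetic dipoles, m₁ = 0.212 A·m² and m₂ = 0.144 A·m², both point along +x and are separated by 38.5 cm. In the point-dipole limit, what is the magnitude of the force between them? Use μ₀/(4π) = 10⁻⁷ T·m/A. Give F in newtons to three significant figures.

F ≈ 8.34×10⁻⁷ N

On-axis B of dipole 1: B = (μ₀/4π)·2m₁/r³. Force on dipole 2: F = m₂·dB/dr.
dB/dr = −(μ₀/4π)·6m₁/r⁴, so |F| = (μ₀/4π)·6m₁m₂/r⁴.
F = 6(10⁻⁷)(0.212)(0.144)/(0.385)⁴ = 8.337×10⁻⁷ N.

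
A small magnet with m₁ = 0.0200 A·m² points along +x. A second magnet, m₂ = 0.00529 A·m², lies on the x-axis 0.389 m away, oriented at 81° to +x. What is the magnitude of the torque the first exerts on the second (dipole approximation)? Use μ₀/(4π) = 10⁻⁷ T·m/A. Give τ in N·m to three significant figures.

τ ≈ 3.55×10⁻¹⁰ N·m

Dipole B is on the axis of dipole A, so B₁ there is axial: B₁ = (μ₀/4π)·2m₁/r³ along +x.
B₁ = 2(10⁻⁷)(0.0200)/(0.389)³ = 6.795×10⁻⁸ T.
τ = m₂ B₁ sinθ.
τ = (0.00529)(6.795×10⁻⁸)·sin81° = 3.550×10⁻¹⁰ N·m.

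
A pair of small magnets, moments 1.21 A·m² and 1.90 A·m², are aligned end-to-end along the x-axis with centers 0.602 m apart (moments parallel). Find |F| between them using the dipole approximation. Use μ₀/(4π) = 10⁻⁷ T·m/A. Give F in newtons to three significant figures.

On-axis B of dipole 1: B = (μ₀/4π)·2m₁/r³. Force on dipole 2: F = m₂·dB/dr.
dB/dr = −(μ₀/4π)·6m₁/r⁴, so |F| = (μ₀/4π)·6m₁m₂/r⁴.
F = 6(10⁻⁷)(1.21)(1.90)/(0.602)⁴ = 1.050×10⁻⁵ N.

F ≈ 1.05×10⁻⁵ N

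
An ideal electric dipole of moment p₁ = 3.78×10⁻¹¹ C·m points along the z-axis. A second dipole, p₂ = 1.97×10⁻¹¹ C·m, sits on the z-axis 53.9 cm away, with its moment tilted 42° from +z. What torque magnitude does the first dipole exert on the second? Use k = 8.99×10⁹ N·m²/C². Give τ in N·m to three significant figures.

τ ≈ 5.72×10⁻¹¹ N·m

The second dipole sits on the axis of the first, so the field there is axial: E₁ = 2kp₁/r³ along +z.
E₁ = 2(8.99×10⁹)(3.78×10⁻¹¹)/(0.539)³ = 4.340 N/C.
Torque on the second dipole: τ = p₂ E₁ sinθ.
τ = (1.97×10⁻¹¹)(4.340)·sin42° = 5.721×10⁻¹¹ N·m.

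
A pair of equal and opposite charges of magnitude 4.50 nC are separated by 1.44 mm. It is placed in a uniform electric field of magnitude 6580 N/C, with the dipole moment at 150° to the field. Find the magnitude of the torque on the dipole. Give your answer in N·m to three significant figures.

Dipole moment p = qd = (4.50×10⁻⁹ C)(0.00144 m) = 6.48×10⁻¹² C·m.
Torque on an electric dipole: τ = pE sinθ.
τ = (6.48×10⁻¹²)(6580)·sin150° = 2.132×10⁻⁸ N·m.

τ ≈ 2.13×10⁻⁸ N·m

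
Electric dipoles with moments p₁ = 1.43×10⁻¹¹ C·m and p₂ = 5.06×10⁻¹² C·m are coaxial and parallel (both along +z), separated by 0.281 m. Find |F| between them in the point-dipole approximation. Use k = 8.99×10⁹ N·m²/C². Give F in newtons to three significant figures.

F ≈ 6.26×10⁻¹⁰ N

On-axis field of dipole 1 at distance r: E = 2kp₁/r³. Force on dipole 2 is F = p₂·dE/dr (gradient along axis).
dE/dr = −6kp₁/r⁴, so |F| = 6kp₁p₂/r⁴ (attractive for aligned moments).
F = 6(8.99×10⁹)(1.43×10⁻¹¹)(5.06×10⁻¹²)/(0.281)⁴ = 6.260×10⁻¹⁰ N.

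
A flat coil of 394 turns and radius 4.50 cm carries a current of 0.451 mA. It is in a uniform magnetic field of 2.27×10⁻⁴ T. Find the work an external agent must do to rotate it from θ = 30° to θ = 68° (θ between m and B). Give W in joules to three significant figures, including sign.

W ≈ 1.26×10⁻⁷ J

m = NIA = NIπa² = 394·(4.51×10⁻⁴)·π·(0.0450)² = 0.00113 A·m².
W_ext = ΔU = −mB cosθ₂ + mB cosθ₁ = mB(cosθ₁ − cosθ₂).
W = (0.00113)(2.27×10⁻⁴)·(cos30° − cos68°) = (2.565×10⁻⁷)·(+0.4914) = 1.261×10⁻⁷ J.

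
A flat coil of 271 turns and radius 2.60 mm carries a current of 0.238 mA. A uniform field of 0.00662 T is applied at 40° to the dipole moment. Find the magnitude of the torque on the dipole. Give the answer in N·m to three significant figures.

m = NIA = NIπa² = 271·(2.38×10⁻⁴)·π·(0.00260)² = 1.37×10⁻⁶ A·m².
Torque on a magnetic dipole: τ = mB sinθ.
τ = (1.37×10⁻⁶)(0.00662)·sin40° = 5.830×10⁻⁹ N·m.

τ ≈ 5.83×10⁻⁹ N·m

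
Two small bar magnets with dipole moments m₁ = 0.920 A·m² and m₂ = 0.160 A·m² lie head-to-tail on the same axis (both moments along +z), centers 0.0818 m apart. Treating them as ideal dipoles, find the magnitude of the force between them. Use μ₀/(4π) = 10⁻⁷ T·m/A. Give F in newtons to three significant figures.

On-axis B of dipole 1: B = (μ₀/4π)·2m₁/r³. Force on dipole 2: F = m₂·dB/dr.
dB/dr = −(μ₀/4π)·6m₁/r⁴, so |F| = (μ₀/4π)·6m₁m₂/r⁴.
F = 6(10⁻⁷)(0.920)(0.160)/(0.0818)⁴ = 0.001973 N.

F ≈ 0.00197 N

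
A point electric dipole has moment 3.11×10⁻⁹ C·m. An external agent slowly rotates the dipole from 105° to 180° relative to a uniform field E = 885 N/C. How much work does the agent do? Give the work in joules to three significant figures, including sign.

W_ext = ΔU = U(θ₂) − U(θ₁) = −pE cosθ₂ − (−pE cosθ₁) = pE(cosθ₁ − cosθ₂).
W = (3.11×10⁻⁹)(885)·(cos105° − cos180°) = (2.752×10⁻⁶)·(+0.7412) = 2.040×10⁻⁶ J.

W ≈ 2.04×10⁻⁶ J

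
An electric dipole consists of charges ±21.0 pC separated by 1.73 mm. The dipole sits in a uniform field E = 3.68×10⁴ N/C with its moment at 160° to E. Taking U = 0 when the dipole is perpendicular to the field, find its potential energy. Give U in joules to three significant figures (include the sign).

U ≈ 1.26×10⁻⁹ J

Dipole moment p = qd = (2.10×10⁻¹¹ C)(0.00173 m) = 3.633×10⁻¹⁴ C·m.
U = −p·E = −pE cosθ.
U = −(3.633×10⁻¹⁴)(3.68×10⁴)·cos160° = 1.256×10⁻⁹ J.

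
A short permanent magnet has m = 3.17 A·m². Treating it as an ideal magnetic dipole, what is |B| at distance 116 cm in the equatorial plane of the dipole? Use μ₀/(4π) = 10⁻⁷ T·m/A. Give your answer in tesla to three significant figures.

B ≈ 2.03×10⁻⁷ T

In the equatorial plane B = (μ₀/4π)·m/r³ (half the axial value).
B = (10⁻⁷)·(3.17) / (1.16)³ = 2.031×10⁻⁷ T.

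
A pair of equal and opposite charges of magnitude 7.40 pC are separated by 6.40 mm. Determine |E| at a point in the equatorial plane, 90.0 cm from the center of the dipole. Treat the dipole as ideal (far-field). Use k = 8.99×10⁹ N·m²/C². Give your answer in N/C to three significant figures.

E ≈ 5.84×10⁻⁴ N/C

Dipole moment p = qd = (7.40×10⁻¹² C)(0.00640 m) = 4.736×10⁻¹⁴ C·m.
On the perpendicular bisector E = kp/r³ (half the axial value at the same distance).
E = (8.99×10⁹)(4.736×10⁻¹⁴) / (0.900)³ = 5.840×10⁻⁴ N/C.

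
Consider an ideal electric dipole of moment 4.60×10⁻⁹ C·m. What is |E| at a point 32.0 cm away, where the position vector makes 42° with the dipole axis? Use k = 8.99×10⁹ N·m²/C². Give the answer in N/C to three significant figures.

At angle θ the dipole field magnitude is E = (kp/r³)·√(1 + 3cos²θ).
kp/r³ = (8.99×10⁹)(4.60×10⁻⁹) / (0.320)³ = 1262 N/C.
√(1 + 3cos²42°) = √(1 + 3·0.5523) = √2.6568 ≈ 1.6300.
E ≈ 1262 × 1.630 = 2057 N/C.

E ≈ 2060 N/C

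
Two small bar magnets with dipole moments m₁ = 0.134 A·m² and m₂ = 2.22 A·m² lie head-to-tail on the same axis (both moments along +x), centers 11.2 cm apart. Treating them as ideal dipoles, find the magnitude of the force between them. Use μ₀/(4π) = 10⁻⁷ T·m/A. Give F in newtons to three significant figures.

F ≈ 0.00113 N

On-axis B of dipole 1: B = (μ₀/4π)·2m₁/r³. Force on dipole 2: F = m₂·dB/dr.
dB/dr = −(μ₀/4π)·6m₁/r⁴, so |F| = (μ₀/4π)·6m₁m₂/r⁴.
F = 6(10⁻⁷)(0.134)(2.22)/(0.112)⁴ = 0.001134 N.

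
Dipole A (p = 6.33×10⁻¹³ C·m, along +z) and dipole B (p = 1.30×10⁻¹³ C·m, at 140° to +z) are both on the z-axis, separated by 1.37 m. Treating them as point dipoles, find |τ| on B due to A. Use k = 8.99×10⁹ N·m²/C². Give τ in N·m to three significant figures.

The second dipole sits on the axis of the first, so the field there is axial: E₁ = 2kp₁/r³ along +z.
E₁ = 2(8.99×10⁹)(6.33×10⁻¹³)/(1.37)³ = 0.004426 N/C.
Torque on the second dipole: τ = p₂ E₁ sinθ.
τ = (1.30×10⁻¹³)(0.004426)·sin140° = 3.699×10⁻¹⁶ N·m.

τ ≈ 3.70×10⁻¹⁶ N·m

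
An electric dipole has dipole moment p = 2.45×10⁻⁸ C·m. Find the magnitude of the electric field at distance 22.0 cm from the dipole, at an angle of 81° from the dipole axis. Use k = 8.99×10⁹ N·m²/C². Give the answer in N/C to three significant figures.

E ≈ 2.14×10⁴ N/C

At angle θ the dipole field magnitude is E = (kp/r³)·√(1 + 3cos²θ).
kp/r³ = (8.99×10⁹)(2.45×10⁻⁸) / (0.220)³ = 2.069×10⁴ N/C.
√(1 + 3cos²81°) = √(1 + 3·0.0245) = √1.0734 ≈ 1.0361.
E ≈ 2.069×10⁴ × 1.036 = 2.143×10⁴ N/C.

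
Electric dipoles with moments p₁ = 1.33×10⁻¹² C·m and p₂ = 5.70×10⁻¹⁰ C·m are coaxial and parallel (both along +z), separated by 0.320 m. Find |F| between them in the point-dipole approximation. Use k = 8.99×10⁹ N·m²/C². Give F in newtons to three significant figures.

On-axis field of dipole 1 at distance r: E = 2kp₁/r³. Force on dipole 2 is F = p₂·dE/dr (gradient along axis).
dE/dr = −6kp₁/r⁴, so |F| = 6kp₁p₂/r⁴ (attractive for aligned moments).
F = 6(8.99×10⁹)(1.33×10⁻¹²)(5.70×10⁻¹⁰)/(0.320)⁴ = 3.900×10⁻⁹ N.

F ≈ 3.90×10⁻⁹ N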